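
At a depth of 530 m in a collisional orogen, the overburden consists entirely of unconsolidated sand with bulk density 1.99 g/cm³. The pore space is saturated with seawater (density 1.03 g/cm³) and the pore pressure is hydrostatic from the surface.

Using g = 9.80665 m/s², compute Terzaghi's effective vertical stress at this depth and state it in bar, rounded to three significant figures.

Overburden (lithostatic) stress σ_v:
unconsolidated sand: 1990 kg/m³ × 9.80665 m/s² × 530 m = 1.034×10^7 Pa = 10.34 MPa
Pore pressure P_p = 1030 kg/m³ × 9.80665 m/s² × 530 m = 5.353×10^6 Pa = 5.353 MPa
Effective stress σ' = σ_v − P_p = 10.34 − 5.353 = 4.9896 MPa = 49.896 bar

49.9 bar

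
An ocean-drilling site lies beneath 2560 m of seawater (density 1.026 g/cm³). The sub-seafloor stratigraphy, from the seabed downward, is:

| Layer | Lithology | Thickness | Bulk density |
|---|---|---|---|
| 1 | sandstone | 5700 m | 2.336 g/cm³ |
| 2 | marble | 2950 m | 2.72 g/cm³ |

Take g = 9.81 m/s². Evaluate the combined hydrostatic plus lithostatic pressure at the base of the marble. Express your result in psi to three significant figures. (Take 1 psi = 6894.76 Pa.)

34100 psi

seawater: 1026 kg/m³ × 9.81 m/s² × 2560 m = 2.577×10^7 Pa = 3737 psi
sandstone: 2336 kg/m³ × 9.81 m/s² × 5700 m = 1.306×10^8 Pa = 18945 psi
marble: 2720 kg/m³ × 9.81 m/s² × 2950 m = 7.872×10^7 Pa = 11417 psi
Total = 3737 + 18945 + 11417 = 34099 psi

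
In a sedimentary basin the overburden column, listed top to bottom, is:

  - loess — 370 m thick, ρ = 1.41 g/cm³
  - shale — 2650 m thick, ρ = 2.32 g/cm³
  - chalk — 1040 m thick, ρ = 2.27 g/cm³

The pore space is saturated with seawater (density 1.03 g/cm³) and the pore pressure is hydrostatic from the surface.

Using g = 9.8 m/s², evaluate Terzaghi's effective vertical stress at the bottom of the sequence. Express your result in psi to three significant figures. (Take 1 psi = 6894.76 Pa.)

Overburden (lithostatic) stress σ_v:
loess: 1410 kg/m³ × 9.8 m/s² × 370 m = 5.113×10^6 Pa = 5.113 MPa
shale: 2320 kg/m³ × 9.8 m/s² × 2650 m = 6.025×10^7 Pa = 60.25 MPa
chalk: 2270 kg/m³ × 9.8 m/s² × 1040 m = 2.314×10^7 Pa = 23.14 MPa
Total = 5.113 + 60.25 + 23.14 = 88.499 MPa
Pore pressure P_p = 1030 kg/m³ × 9.8 m/s² × 4060 m = 4.098×10^7 Pa = 40.98 MPa
Effective stress σ' = σ_v − P_p = 88.50 − 40.98 = 47.517 MPa = 6891.8 psi

6890 psi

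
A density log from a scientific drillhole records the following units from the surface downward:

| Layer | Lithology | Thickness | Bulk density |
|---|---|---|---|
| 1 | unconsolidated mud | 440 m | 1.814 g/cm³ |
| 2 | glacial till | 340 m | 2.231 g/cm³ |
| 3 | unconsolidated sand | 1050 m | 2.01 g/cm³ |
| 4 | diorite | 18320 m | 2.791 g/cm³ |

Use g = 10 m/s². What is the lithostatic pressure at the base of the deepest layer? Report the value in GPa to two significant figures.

unconsolidated mud: 1814 kg/m³ × 10 m/s² × 440 m = 7.982×10^6 Pa = 7.982×10^-3 GPa
glacial till: 2231 kg/m³ × 10 m/s² × 340 m = 7.585×10^6 Pa = 7.585×10^-3 GPa
unconsolidated sand: 2010 kg/m³ × 10 m/s² × 1050 m = 2.110×10^7 Pa = 0.02110 GPa
diorite: 2791 kg/m³ × 10 m/s² × 18320 m = 5.113×10^8 Pa = 0.5113 GPa
Total = 7.982×10^-3 + 7.585×10^-3 + 0.02110 + 0.5113 = 0.54798 GPa

0.55 GPa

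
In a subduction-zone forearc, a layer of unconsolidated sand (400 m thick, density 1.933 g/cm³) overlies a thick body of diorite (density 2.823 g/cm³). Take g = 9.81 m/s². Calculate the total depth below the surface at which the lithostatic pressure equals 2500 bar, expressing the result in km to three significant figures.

Pressure at base of upper layers: 1933×9.81×400 = 7.585×10^6 Pa = 75.85 bar
Remaining pressure to be supplied by diorite: 2.500×10^8 − 7.585×10^6 = 2.424×10^8 Pa
Additional depth in diorite = 2.424×10^8 Pa / (2823 kg/m³ × 9.81 m/s²) = 8753.5 m
Total depth = 400 m + 8753.5 m = 9153.5 m
= 9.1535 km

9.15 km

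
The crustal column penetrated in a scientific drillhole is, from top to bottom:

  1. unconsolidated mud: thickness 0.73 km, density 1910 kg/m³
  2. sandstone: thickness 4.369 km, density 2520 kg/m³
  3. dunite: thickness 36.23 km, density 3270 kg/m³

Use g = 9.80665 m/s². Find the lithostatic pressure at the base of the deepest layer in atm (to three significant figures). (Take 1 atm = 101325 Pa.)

unconsolidated mud: 1910 kg/m³ × 9.80665 m/s² × 730 m = 1.367×10^7 Pa = 134.9 atm
sandstone: 2520 kg/m³ × 9.80665 m/s² × 4369 m = 1.080×10^8 Pa = 1066 atm
dunite: 3270 kg/m³ × 9.80665 m/s² × 36230 m = 1.162×10^9 Pa = 11466 atm
Total = 134.9 + 1066 + 11466 = 12667 atm

12700 atm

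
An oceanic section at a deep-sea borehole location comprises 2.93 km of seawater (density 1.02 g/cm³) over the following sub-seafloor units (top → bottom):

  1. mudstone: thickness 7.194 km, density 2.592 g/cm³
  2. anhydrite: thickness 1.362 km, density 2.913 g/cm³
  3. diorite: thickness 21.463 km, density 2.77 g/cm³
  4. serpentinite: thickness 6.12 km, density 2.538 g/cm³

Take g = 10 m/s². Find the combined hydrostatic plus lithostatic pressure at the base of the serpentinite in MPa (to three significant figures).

seawater: 1020 kg/m³ × 10 m/s² × 2930 m = 2.989×10^7 Pa = 29.89 MPa
mudstone: 2592 kg/m³ × 10 m/s² × 7194 m = 1.865×10^8 Pa = 186.5 MPa
anhydrite: 2913 kg/m³ × 10 m/s² × 1362 m = 3.968×10^7 Pa = 39.68 MPa
diorite: 2770 kg/m³ × 10 m/s² × 21463 m = 5.945×10^8 Pa = 594.5 MPa
serpentinite: 2538 kg/m³ × 10 m/s² × 6120 m = 1.553×10^8 Pa = 155.3 MPa
Total = 29.89 + 186.5 + 39.68 + 594.5 + 155.3 = 1005.9 MPa

1010 MPa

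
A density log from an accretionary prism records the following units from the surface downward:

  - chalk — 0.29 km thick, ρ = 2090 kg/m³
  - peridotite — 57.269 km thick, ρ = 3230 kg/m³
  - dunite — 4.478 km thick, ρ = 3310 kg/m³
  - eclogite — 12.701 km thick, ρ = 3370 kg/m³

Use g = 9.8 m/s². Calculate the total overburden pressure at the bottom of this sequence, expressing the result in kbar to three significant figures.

23.8 kbar

chalk: 2090 kg/m³ × 9.8 m/s² × 290 m = 5.940×10^6 Pa = 0.05940 kbar
peridotite: 3230 kg/m³ × 9.8 m/s² × 57269 m = 1.813×10^9 Pa = 18.13 kbar
dunite: 3310 kg/m³ × 9.8 m/s² × 4478 m = 1.453×10^8 Pa = 1.453 kbar
eclogite: 3370 kg/m³ × 9.8 m/s² × 12701 m = 4.195×10^8 Pa = 4.195 kbar
Total = 0.05940 + 18.13 + 1.453 + 4.195 = 23.835 kbar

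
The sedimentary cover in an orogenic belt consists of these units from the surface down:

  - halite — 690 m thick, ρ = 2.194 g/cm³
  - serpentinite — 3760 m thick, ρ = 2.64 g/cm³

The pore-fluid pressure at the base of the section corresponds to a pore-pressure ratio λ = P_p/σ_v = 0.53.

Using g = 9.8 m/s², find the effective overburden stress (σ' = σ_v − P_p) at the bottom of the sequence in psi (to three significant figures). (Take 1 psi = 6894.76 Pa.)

Overburden (lithostatic) stress σ_v:
halite: 2194 kg/m³ × 9.8 m/s² × 690 m = 1.484×10^7 Pa = 14.84 MPa
serpentinite: 2640 kg/m³ × 9.8 m/s² × 3760 m = 9.728×10^7 Pa = 97.28 MPa
Total = 14.84 + 97.28 = 112.11 MPa
Pore pressure P_p = λ·σ_v = 0.53 × 112.1 MPa = 59.42 MPa
Effective stress σ' = σ_v − P_p = 112.1 − 59.42 = 52.694 MPa = 7642.6 psi

7640 psi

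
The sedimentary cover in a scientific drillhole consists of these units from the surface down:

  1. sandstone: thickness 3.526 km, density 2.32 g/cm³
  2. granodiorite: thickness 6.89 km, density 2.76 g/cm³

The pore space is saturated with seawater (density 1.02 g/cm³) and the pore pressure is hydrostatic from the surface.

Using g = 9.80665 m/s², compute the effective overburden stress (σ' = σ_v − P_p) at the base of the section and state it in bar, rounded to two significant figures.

Overburden (lithostatic) stress σ_v:
sandstone: 2320 kg/m³ × 9.80665 m/s² × 3526 m = 8.022×10^7 Pa = 80.22 MPa
granodiorite: 2760 kg/m³ × 9.80665 m/s² × 6890 m = 1.865×10^8 Pa = 186.5 MPa
Total = 80.22 + 186.5 = 266.71 MPa
Pore pressure P_p = 1020 kg/m³ × 9.80665 m/s² × 10416 m = 1.042×10^8 Pa = 104.2 MPa
Effective stress σ' = σ_v − P_p = 266.7 − 104.2 = 162.52 MPa = 1625.2 bar

1600 bar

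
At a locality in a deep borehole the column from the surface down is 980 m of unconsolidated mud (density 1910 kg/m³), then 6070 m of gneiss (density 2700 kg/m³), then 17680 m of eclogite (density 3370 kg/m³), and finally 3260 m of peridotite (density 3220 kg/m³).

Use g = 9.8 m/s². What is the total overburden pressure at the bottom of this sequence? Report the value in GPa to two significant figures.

unconsolidated mud: 1910 kg/m³ × 9.8 m/s² × 980 m = 1.834×10^7 Pa = 0.01834 GPa
gneiss: 2700 kg/m³ × 9.8 m/s² × 6070 m = 1.606×10^8 Pa = 0.1606 GPa
eclogite: 3370 kg/m³ × 9.8 m/s² × 17680 m = 5.839×10^8 Pa = 0.5839 GPa
peridotite: 3220 kg/m³ × 9.8 m/s² × 3260 m = 1.029×10^8 Pa = 0.1029 GPa
Total = 0.01834 + 0.1606 + 0.5839 + 0.1029 = 0.86573 GPa

0.87 GPa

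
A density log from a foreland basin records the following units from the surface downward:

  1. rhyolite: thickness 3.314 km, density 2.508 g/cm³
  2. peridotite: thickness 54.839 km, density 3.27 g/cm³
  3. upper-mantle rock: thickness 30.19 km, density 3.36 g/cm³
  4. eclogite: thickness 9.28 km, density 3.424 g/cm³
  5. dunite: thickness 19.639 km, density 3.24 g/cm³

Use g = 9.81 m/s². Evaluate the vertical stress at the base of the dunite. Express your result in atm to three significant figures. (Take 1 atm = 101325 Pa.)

37200 atm

rhyolite: 2508 kg/m³ × 9.81 m/s² × 3314 m = 8.154×10^7 Pa = 804.7 atm
peridotite: 3270 kg/m³ × 9.81 m/s² × 54839 m = 1.759×10^9 Pa = 17362 atm
upper-mantle rock: 3360 kg/m³ × 9.81 m/s² × 30190 m = 9.951×10^8 Pa = 9821 atm
eclogite: 3424 kg/m³ × 9.81 m/s² × 9280 m = 3.117×10^8 Pa = 3076 atm
dunite: 3240 kg/m³ × 9.81 m/s² × 19639 m = 6.242×10^8 Pa = 6161 atm
Total = 804.7 + 17362 + 9821 + 3076 + 6161 = 37224 atm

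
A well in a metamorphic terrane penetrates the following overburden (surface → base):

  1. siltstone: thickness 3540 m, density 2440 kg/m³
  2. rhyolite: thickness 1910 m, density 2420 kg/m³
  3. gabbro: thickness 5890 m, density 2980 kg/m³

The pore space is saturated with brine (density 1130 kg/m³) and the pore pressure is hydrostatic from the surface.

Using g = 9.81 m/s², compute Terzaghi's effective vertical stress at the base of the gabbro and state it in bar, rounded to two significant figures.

Overburden (lithostatic) stress σ_v:
siltstone: 2440 kg/m³ × 9.81 m/s² × 3540 m = 8.473×10^7 Pa = 84.73 MPa
rhyolite: 2420 kg/m³ × 9.81 m/s² × 1910 m = 4.534×10^7 Pa = 45.34 MPa
gabbro: 2980 kg/m³ × 9.81 m/s² × 5890 m = 1.722×10^8 Pa = 172.2 MPa
Total = 84.73 + 45.34 + 172.2 = 302.27 MPa
Pore pressure P_p = 1130 kg/m³ × 9.81 m/s² × 11340 m = 1.257×10^8 Pa = 125.7 MPa
Effective stress σ' = σ_v − P_p = 302.3 − 125.7 = 176.56 MPa = 1765.6 bar

1800 bar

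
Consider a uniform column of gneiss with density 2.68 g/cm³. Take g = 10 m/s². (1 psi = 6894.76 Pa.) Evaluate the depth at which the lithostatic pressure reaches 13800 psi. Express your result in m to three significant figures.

3550 m

h = P/(ρg) = 13800 psi / (2680 kg/m³ × 10 m/s²) = 9.515×10^7 Pa / 26800 Pa/m = 3550.3 m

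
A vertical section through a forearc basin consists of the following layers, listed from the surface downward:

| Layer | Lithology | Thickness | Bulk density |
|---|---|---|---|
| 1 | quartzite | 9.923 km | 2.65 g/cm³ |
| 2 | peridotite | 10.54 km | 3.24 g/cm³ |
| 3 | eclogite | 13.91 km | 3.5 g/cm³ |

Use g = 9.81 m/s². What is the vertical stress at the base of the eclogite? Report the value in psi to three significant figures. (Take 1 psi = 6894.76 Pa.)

155000 psi

quartzite: 2650 kg/m³ × 9.81 m/s² × 9923 m = 2.580×10^8 Pa = 37414 psi
peridotite: 3240 kg/m³ × 9.81 m/s² × 10540 m = 3.350×10^8 Pa = 48589 psi
eclogite: 3500 kg/m³ × 9.81 m/s² × 13910 m = 4.776×10^8 Pa = 69270 psi
Total = 37414 + 48589 + 69270 = 1.5527×10^5 psi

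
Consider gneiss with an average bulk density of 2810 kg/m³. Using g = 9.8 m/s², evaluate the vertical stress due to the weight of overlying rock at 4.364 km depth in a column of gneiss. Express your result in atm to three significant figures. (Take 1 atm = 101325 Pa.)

1190 atm

gneiss: 2810 kg/m³ × 9.8 m/s² × 4364 m = 1.202×10^8 Pa = 1186 atm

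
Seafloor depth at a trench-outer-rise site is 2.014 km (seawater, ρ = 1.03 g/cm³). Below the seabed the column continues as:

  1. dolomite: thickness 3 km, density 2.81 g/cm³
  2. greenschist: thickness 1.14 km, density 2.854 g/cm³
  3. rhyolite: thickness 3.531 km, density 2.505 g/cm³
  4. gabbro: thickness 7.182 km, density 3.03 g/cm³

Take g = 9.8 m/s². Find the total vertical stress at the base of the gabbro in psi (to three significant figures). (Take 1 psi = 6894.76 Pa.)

seawater: 1030 kg/m³ × 9.8 m/s² × 2014 m = 2.033×10^7 Pa = 2949 psi
dolomite: 2810 kg/m³ × 9.8 m/s² × 3000 m = 8.261×10^7 Pa = 11982 psi
greenschist: 2854 kg/m³ × 9.8 m/s² × 1140 m = 3.188×10^7 Pa = 4625 psi
rhyolite: 2505 kg/m³ × 9.8 m/s² × 3531 m = 8.668×10^7 Pa = 12572 psi
gabbro: 3030 kg/m³ × 9.8 m/s² × 7182 m = 2.133×10^8 Pa = 30931 psi
Total = 2949 + 11982 + 4625 + 12572 + 30931 = 63058 psi

63100 psi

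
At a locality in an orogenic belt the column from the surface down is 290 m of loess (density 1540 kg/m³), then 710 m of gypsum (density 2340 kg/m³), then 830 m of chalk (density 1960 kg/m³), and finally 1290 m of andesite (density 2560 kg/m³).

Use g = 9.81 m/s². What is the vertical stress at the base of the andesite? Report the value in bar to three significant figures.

loess: 1540 kg/m³ × 9.81 m/s² × 290 m = 4.381×10^6 Pa = 43.81 bar
gypsum: 2340 kg/m³ × 9.81 m/s² × 710 m = 1.630×10^7 Pa = 163.0 bar
chalk: 1960 kg/m³ × 9.81 m/s² × 830 m = 1.596×10^7 Pa = 159.6 bar
andesite: 2560 kg/m³ × 9.81 m/s² × 1290 m = 3.240×10^7 Pa = 324.0 bar
Total = 43.81 + 163.0 + 159.6 + 324.0 = 690.35 bar

690 bar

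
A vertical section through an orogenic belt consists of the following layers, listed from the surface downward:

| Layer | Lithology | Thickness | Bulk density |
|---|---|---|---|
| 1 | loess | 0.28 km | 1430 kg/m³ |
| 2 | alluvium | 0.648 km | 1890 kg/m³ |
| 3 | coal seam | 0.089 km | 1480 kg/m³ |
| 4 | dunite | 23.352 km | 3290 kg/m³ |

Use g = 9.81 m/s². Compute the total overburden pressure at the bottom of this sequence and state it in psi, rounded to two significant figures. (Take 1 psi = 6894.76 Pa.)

110000 psi

loess: 1430 kg/m³ × 9.81 m/s² × 280 m = 3.928×10^6 Pa = 569.7 psi
alluvium: 1890 kg/m³ × 9.81 m/s² × 648 m = 1.201×10^7 Pa = 1743 psi
coal seam: 1480 kg/m³ × 9.81 m/s² × 89 m = 1.292×10^6 Pa = 187.4 psi
dunite: 3290 kg/m³ × 9.81 m/s² × 23352 m = 7.537×10^8 Pa = 1.093×10^5 psi
Total = 569.7 + 1743 + 187.4 + 1.093×10^5 = 1.1181×10^5 psi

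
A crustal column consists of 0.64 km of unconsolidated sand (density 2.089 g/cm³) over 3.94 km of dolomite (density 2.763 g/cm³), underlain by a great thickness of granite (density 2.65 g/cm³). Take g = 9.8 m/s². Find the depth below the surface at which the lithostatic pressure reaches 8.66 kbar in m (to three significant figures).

Pressure at base of upper layers: 2089×9.8×640 + 2763×9.8×3940 = 1.198×10^8 Pa = 1.198 kbar
Remaining pressure to be supplied by granite: 8.660×10^8 − 1.198×10^8 = 7.462×10^8 Pa
Additional depth in granite = 7.462×10^8 Pa / (2650 kg/m³ × 9.8 m/s²) = 28734 m
Total depth = 4580 m + 28734 m = 33314 m

33300 m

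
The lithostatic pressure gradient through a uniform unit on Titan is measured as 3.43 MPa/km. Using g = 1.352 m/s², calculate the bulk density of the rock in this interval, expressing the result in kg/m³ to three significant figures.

2540 kg/m³

ρ = (dP/dz)/g = 3.43 MPa/km / 1.352 m/s² = 3430.0 Pa/m / 1.352 m/s² = 2537.0 kg/m³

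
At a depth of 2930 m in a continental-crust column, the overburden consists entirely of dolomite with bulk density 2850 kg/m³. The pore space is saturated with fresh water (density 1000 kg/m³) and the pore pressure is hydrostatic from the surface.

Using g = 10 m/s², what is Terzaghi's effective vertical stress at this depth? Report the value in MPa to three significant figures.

54.2 MPa

Overburden (lithostatic) stress σ_v:
dolomite: 2850 kg/m³ × 10 m/s² × 2930 m = 8.351×10^7 Pa = 83.50 MPa
Pore pressure P_p = 1000 kg/m³ × 10 m/s² × 2930 m = 2.930×10^7 Pa = 29.30 MPa
Effective stress σ' = σ_v − P_p = 83.50 − 29.30 = 54.205 MPa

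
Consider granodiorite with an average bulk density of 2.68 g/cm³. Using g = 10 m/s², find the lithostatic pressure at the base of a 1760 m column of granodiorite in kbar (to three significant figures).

0.472 kbar

granodiorite: 2680 kg/m³ × 10 m/s² × 1760 m = 4.717×10^7 Pa = 0.4717 kbar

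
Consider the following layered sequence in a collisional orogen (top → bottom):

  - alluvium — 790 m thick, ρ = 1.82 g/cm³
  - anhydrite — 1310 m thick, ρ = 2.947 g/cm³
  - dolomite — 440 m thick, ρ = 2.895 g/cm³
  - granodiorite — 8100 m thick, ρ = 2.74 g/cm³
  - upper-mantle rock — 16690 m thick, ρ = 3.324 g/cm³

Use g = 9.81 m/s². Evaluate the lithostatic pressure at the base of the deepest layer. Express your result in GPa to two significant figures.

alluvium: 1820 kg/m³ × 9.81 m/s² × 790 m = 1.410×10^7 Pa = 0.01410 GPa
anhydrite: 2947 kg/m³ × 9.81 m/s² × 1310 m = 3.787×10^7 Pa = 0.03787 GPa
dolomite: 2895 kg/m³ × 9.81 m/s² × 440 m = 1.250×10^7 Pa = 0.01250 GPa
granodiorite: 2740 kg/m³ × 9.81 m/s² × 8100 m = 2.177×10^8 Pa = 0.2177 GPa
upper-mantle rock: 3324 kg/m³ × 9.81 m/s² × 16690 m = 5.442×10^8 Pa = 0.5442 GPa
Total = 0.01410 + 0.03787 + 0.01250 + 0.2177 + 0.5442 = 0.82643 GPa

0.83 GPa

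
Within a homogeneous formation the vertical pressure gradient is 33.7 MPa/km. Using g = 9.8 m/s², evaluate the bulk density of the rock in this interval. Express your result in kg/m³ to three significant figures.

ρ = (dP/dz)/g = 33.7 MPa/km / 9.8 m/s² = 33700 Pa/m / 9.8 m/s² = 3438.8 kg/m³

3440 kg/m³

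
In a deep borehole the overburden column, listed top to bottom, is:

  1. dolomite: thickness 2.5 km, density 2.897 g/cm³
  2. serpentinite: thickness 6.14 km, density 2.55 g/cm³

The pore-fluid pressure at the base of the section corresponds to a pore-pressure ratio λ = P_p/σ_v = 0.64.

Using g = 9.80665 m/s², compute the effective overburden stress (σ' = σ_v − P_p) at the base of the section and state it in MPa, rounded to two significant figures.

81 MPa

Overburden (lithostatic) stress σ_v:
dolomite: 2897 kg/m³ × 9.80665 m/s² × 2500 m = 7.102×10^7 Pa = 71.02 MPa
serpentinite: 2550 kg/m³ × 9.80665 m/s² × 6140 m = 1.535×10^8 Pa = 153.5 MPa
Total = 71.02 + 153.5 = 224.57 MPa
Pore pressure P_p = λ·σ_v = 0.64 × 224.6 MPa = 143.7 MPa
Effective stress σ' = σ_v − P_p = 224.6 − 143.7 = 80.844 MPa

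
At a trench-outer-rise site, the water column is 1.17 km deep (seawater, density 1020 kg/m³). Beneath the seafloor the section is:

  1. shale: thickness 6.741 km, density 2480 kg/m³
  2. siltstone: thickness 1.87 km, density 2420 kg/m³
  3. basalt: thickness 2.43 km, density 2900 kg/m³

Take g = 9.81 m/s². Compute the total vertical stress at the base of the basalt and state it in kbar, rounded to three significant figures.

seawater: 1020 kg/m³ × 9.81 m/s² × 1170 m = 1.171×10^7 Pa = 0.1171 kbar
shale: 2480 kg/m³ × 9.81 m/s² × 6741 m = 1.640×10^8 Pa = 1.640 kbar
siltstone: 2420 kg/m³ × 9.81 m/s² × 1870 m = 4.439×10^7 Pa = 0.4439 kbar
basalt: 2900 kg/m³ × 9.81 m/s² × 2430 m = 6.913×10^7 Pa = 0.6913 kbar
Total = 0.1171 + 1.640 + 0.4439 + 0.6913 = 2.8923 kbar

2.89 kbar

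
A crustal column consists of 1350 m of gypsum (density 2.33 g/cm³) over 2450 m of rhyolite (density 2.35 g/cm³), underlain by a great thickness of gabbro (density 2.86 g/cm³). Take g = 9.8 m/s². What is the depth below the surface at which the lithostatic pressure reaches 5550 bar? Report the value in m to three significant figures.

20500 m

Pressure at base of upper layers: 2330×9.8×1350 + 2350×9.8×2450 = 8.725×10^7 Pa = 872.5 bar
Remaining pressure to be supplied by gabbro: 5.550×10^8 − 8.725×10^7 = 4.678×10^8 Pa
Additional depth in gabbro = 4.678×10^8 Pa / (2860 kg/m³ × 9.8 m/s²) = 16689 m
Total depth = 3800 m + 16689 m = 20489 m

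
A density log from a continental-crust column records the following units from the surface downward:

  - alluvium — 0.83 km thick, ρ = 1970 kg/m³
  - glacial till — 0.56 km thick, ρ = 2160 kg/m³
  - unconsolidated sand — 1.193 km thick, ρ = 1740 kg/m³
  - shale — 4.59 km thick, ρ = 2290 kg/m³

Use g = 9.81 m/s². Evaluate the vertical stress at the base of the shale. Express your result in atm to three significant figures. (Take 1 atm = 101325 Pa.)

1490 atm

alluvium: 1970 kg/m³ × 9.81 m/s² × 830 m = 1.604×10^7 Pa = 158.3 atm
glacial till: 2160 kg/m³ × 9.81 m/s² × 560 m = 1.187×10^7 Pa = 117.1 atm
unconsolidated sand: 1740 kg/m³ × 9.81 m/s² × 1193 m = 2.036×10^7 Pa = 201.0 atm
shale: 2290 kg/m³ × 9.81 m/s² × 4590 m = 1.031×10^8 Pa = 1018 atm
Total = 158.3 + 117.1 + 201.0 + 1018 = 1494.0 atm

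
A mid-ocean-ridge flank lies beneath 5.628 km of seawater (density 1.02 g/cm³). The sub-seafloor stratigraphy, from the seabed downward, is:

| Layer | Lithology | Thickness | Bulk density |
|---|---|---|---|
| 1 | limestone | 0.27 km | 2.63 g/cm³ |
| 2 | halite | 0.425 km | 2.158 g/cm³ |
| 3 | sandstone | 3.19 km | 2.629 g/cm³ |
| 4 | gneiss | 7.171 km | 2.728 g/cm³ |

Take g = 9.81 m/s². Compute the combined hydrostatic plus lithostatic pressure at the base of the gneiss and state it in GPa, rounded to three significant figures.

0.346 GPa

seawater: 1020 kg/m³ × 9.81 m/s² × 5628 m = 5.631×10^7 Pa = 0.05631 GPa
limestone: 2630 kg/m³ × 9.81 m/s² × 270 m = 6.966×10^6 Pa = 6.966×10^-3 GPa
halite: 2158 kg/m³ × 9.81 m/s² × 425 m = 8.997×10^6 Pa = 8.997×10^-3 GPa
sandstone: 2629 kg/m³ × 9.81 m/s² × 3190 m = 8.227×10^7 Pa = 0.08227 GPa
gneiss: 2728 kg/m³ × 9.81 m/s² × 7171 m = 1.919×10^8 Pa = 0.1919 GPa
Total = 0.05631 + 6.966×10^-3 + 8.997×10^-3 + 0.08227 + 0.1919 = 0.34646 GPa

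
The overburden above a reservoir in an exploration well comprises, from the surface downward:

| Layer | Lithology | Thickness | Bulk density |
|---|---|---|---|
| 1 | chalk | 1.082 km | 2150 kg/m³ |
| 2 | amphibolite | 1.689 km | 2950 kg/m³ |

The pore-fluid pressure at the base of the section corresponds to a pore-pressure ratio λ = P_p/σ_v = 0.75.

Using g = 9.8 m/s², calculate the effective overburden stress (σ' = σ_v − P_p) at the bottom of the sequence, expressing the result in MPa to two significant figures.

18 MPa

Overburden (lithostatic) stress σ_v:
chalk: 2150 kg/m³ × 9.8 m/s² × 1082 m = 2.280×10^7 Pa = 22.80 MPa
amphibolite: 2950 kg/m³ × 9.8 m/s² × 1689 m = 4.883×10^7 Pa = 48.83 MPa
Total = 22.80 + 48.83 = 71.627 MPa
Pore pressure P_p = λ·σ_v = 0.75 × 71.63 MPa = 53.72 MPa
Effective stress σ' = σ_v − P_p = 71.63 − 53.72 = 17.907 MPa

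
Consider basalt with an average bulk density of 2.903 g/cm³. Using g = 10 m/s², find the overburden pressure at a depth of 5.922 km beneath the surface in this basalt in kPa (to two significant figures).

170000 kPa

basalt: 2903 kg/m³ × 10 m/s² × 5922 m = 1.719×10^8 Pa = 1.719×10^5 kPa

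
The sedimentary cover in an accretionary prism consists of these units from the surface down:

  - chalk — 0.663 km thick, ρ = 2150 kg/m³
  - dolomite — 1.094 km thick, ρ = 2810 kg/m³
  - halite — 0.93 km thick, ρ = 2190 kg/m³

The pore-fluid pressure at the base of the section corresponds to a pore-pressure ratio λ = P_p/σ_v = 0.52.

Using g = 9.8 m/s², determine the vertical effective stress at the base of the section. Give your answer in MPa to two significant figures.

Overburden (lithostatic) stress σ_v:
chalk: 2150 kg/m³ × 9.8 m/s² × 663 m = 1.397×10^7 Pa = 13.97 MPa
dolomite: 2810 kg/m³ × 9.8 m/s² × 1094 m = 3.013×10^7 Pa = 30.13 MPa
halite: 2190 kg/m³ × 9.8 m/s² × 930 m = 1.996×10^7 Pa = 19.96 MPa
Total = 13.97 + 30.13 + 19.96 = 64.056 MPa
Pore pressure P_p = λ·σ_v = 0.52 × 64.06 MPa = 33.31 MPa
Effective stress σ' = σ_v − P_p = 64.06 − 33.31 = 30.747 MPa

31 MPa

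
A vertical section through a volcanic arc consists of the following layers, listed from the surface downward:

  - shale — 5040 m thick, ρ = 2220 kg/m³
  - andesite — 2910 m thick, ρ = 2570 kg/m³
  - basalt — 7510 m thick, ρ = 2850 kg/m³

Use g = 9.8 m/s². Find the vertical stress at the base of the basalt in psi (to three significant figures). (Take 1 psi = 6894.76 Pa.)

57000 psi

shale: 2220 kg/m³ × 9.8 m/s² × 5040 m = 1.097×10^8 Pa = 15903 psi
andesite: 2570 kg/m³ × 9.8 m/s² × 2910 m = 7.329×10^7 Pa = 10630 psi
basalt: 2850 kg/m³ × 9.8 m/s² × 7510 m = 2.098×10^8 Pa = 30422 psi
Total = 15903 + 10630 + 30422 = 56956 psi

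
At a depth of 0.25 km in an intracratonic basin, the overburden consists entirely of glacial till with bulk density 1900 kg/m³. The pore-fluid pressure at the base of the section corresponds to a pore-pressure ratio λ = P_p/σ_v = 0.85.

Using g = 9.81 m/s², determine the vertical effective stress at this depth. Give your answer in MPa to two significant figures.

0.70 MPa

Overburden (lithostatic) stress σ_v:
glacial till: 1900 kg/m³ × 9.81 m/s² × 250 m = 4.660×10^6 Pa = 4.660 MPa
Pore pressure P_p = λ·σ_v = 0.85 × 4.660 MPa = 3.961 MPa
Effective stress σ' = σ_v − P_p = 4.660 − 3.961 = 0.69896 MPa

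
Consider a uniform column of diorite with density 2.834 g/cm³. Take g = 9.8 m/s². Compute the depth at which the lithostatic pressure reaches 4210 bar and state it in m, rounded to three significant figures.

h = P/(ρg) = 4210 bar / (2834 kg/m³ × 9.8 m/s²) = 4.210×10^8 Pa / 27773 Pa/m = 15158 m

15200 m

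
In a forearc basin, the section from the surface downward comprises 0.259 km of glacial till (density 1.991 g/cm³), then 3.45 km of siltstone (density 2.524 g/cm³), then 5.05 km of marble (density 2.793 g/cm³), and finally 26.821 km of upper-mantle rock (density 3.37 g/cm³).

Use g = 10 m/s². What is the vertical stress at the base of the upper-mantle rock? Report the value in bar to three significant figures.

11400 bar

glacial till: 1991 kg/m³ × 10 m/s² × 259 m = 5.157×10^6 Pa = 51.57 bar
siltstone: 2524 kg/m³ × 10 m/s² × 3450 m = 8.708×10^7 Pa = 870.8 bar
marble: 2793 kg/m³ × 10 m/s² × 5050 m = 1.410×10^8 Pa = 1410 bar
upper-mantle rock: 3370 kg/m³ × 10 m/s² × 26821 m = 9.039×10^8 Pa = 9039 bar
Total = 51.57 + 870.8 + 1410 + 9039 = 11371 bar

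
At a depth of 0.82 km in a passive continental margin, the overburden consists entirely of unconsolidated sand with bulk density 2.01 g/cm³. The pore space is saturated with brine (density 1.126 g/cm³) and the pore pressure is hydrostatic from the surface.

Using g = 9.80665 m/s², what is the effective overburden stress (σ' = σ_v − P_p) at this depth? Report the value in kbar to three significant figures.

0.0711 kbar

Overburden (lithostatic) stress σ_v:
unconsolidated sand: 2010 kg/m³ × 9.80665 m/s² × 820 m = 1.616×10^7 Pa = 16.16 MPa
Pore pressure P_p = 1126 kg/m³ × 9.80665 m/s² × 820 m = 9.055×10^6 Pa = 9.055 MPa
Effective stress σ' = σ_v − P_p = 16.16 − 9.055 = 7.1086 MPa = 0.071086 kbar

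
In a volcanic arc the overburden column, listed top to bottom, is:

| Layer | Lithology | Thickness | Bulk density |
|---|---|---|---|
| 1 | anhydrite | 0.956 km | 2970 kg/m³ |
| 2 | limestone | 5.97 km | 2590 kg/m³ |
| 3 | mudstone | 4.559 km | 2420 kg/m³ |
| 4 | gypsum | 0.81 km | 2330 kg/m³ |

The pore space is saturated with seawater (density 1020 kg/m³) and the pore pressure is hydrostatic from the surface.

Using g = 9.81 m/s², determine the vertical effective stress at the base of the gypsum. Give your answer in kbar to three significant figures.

1.83 kbar

Overburden (lithostatic) stress σ_v:
anhydrite: 2970 kg/m³ × 9.81 m/s² × 956 m = 2.785×10^7 Pa = 27.85 MPa
limestone: 2590 kg/m³ × 9.81 m/s² × 5970 m = 1.517×10^8 Pa = 151.7 MPa
mudstone: 2420 kg/m³ × 9.81 m/s² × 4559 m = 1.082×10^8 Pa = 108.2 MPa
gypsum: 2330 kg/m³ × 9.81 m/s² × 810 m = 1.851×10^7 Pa = 18.51 MPa
Total = 27.85 + 151.7 + 108.2 + 18.51 = 306.28 MPa
Pore pressure P_p = 1020 kg/m³ × 9.81 m/s² × 12295 m = 1.230×10^8 Pa = 123.0 MPa
Effective stress σ' = σ_v − P_p = 306.3 − 123.0 = 183.26 MPa = 1.8326 kbar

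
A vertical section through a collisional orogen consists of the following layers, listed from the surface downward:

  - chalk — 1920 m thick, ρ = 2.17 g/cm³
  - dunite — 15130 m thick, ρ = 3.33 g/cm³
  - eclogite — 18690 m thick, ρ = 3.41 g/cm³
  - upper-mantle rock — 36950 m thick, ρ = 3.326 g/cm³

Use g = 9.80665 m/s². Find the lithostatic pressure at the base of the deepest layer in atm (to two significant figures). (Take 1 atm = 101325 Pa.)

23000 atm

chalk: 2170 kg/m³ × 9.80665 m/s² × 1920 m = 4.086×10^7 Pa = 403.2 atm
dunite: 3330 kg/m³ × 9.80665 m/s² × 15130 m = 4.941×10^8 Pa = 4876 atm
eclogite: 3410 kg/m³ × 9.80665 m/s² × 18690 m = 6.250×10^8 Pa = 6168 atm
upper-mantle rock: 3326 kg/m³ × 9.80665 m/s² × 36950 m = 1.205×10^9 Pa = 11894 atm
Total = 403.2 + 4876 + 6168 + 11894 = 23342 atm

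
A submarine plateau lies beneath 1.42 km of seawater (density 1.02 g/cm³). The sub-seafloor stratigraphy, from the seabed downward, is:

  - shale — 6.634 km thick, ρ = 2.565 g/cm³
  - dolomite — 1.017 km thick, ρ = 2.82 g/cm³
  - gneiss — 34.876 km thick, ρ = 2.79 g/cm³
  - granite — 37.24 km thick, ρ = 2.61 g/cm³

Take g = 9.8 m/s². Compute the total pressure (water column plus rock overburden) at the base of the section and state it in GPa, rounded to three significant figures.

2.12 GPa

seawater: 1020 kg/m³ × 9.8 m/s² × 1420 m = 1.419×10^7 Pa = 0.01419 GPa
shale: 2565 kg/m³ × 9.8 m/s² × 6634 m = 1.668×10^8 Pa = 0.1668 GPa
dolomite: 2820 kg/m³ × 9.8 m/s² × 1017 m = 2.811×10^7 Pa = 0.02811 GPa
gneiss: 2790 kg/m³ × 9.8 m/s² × 34876 m = 9.536×10^8 Pa = 0.9536 GPa
granite: 2610 kg/m³ × 9.8 m/s² × 37240 m = 9.525×10^8 Pa = 0.9525 GPa
Total = 0.01419 + 0.1668 + 0.02811 + 0.9536 + 0.9525 = 2.1152 GPa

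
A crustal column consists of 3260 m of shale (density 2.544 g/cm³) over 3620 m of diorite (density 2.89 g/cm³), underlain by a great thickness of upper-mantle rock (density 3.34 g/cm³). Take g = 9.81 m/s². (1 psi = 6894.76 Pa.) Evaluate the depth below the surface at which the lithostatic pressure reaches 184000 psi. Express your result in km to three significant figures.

40.0 km

Pressure at base of upper layers: 2544×9.81×3260 + 2890×9.81×3620 = 1.840×10^8 Pa = 26685 psi
Remaining pressure to be supplied by upper-mantle rock: 1.269×10^9 − 1.840×10^8 = 1.085×10^9 Pa
Additional depth in upper-mantle rock = 1.085×10^9 Pa / (3340 kg/m³ × 9.81 m/s²) = 33103 m
Total depth = 6880 m + 33103 m = 39983 m
= 39.983 km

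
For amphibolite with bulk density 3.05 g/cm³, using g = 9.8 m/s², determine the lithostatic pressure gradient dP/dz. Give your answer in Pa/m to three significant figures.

29900 Pa/m

dP/dz = ρg = 3050 kg/m³ × 9.8 m/s² = 29890 Pa/m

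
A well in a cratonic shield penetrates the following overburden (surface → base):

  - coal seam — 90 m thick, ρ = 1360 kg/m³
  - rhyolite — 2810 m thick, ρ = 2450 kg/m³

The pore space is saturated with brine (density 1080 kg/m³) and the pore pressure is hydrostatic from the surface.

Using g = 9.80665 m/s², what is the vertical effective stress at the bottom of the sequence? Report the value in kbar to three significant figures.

0.380 kbar

Overburden (lithostatic) stress σ_v:
coal seam: 1360 kg/m³ × 9.80665 m/s² × 90 m = 1.200×10^6 Pa = 1.200 MPa
rhyolite: 2450 kg/m³ × 9.80665 m/s² × 2810 m = 6.751×10^7 Pa = 67.51 MPa
Total = 1.200 + 67.51 = 68.714 MPa
Pore pressure P_p = 1080 kg/m³ × 9.80665 m/s² × 2900 m = 3.071×10^7 Pa = 30.71 MPa
Effective stress σ' = σ_v − P_p = 68.71 − 30.71 = 38.000 MPa = 0.38000 kbar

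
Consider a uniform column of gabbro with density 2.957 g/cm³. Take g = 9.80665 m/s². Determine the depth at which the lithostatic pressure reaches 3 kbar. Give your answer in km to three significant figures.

h = P/(ρg) = 3 kbar / (2957 kg/m³ × 9.80665 m/s²) = 3.000×10^8 Pa / 28998 Pa/m = 10345 m
= 10.345 km

10.3 km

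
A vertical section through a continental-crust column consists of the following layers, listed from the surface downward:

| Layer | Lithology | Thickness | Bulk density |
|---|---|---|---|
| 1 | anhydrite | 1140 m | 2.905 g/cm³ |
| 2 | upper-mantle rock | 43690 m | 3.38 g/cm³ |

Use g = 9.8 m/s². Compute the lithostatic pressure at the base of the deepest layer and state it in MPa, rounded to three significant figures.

anhydrite: 2905 kg/m³ × 9.8 m/s² × 1140 m = 3.245×10^7 Pa = 32.45 MPa
upper-mantle rock: 3380 kg/m³ × 9.8 m/s² × 43690 m = 1.447×10^9 Pa = 1447 MPa
Total = 32.45 + 1447 = 1479.6 MPa

1480 MPa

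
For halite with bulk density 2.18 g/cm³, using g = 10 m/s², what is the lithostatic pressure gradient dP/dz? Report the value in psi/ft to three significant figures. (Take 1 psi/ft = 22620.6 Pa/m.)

0.964 psi/ft

dP/dz = ρg = 2180 kg/m³ × 10 m/s² = 21800 Pa/m
= 21800 Pa/m × (1 psi/ft / 22621 Pa/m) = 0.96372 psi/ft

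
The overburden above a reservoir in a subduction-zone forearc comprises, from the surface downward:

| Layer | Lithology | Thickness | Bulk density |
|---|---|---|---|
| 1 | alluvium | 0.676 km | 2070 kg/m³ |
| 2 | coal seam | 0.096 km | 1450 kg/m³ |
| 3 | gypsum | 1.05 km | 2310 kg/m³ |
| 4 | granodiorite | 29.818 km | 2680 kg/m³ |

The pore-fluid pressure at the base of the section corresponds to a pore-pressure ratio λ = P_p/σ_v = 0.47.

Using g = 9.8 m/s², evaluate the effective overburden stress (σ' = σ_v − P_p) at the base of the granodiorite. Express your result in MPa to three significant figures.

Overburden (lithostatic) stress σ_v:
alluvium: 2070 kg/m³ × 9.8 m/s² × 676 m = 1.371×10^7 Pa = 13.71 MPa
coal seam: 1450 kg/m³ × 9.8 m/s² × 96 m = 1.364×10^6 Pa = 1.364 MPa
gypsum: 2310 kg/m³ × 9.8 m/s² × 1050 m = 2.377×10^7 Pa = 23.77 MPa
granodiorite: 2680 kg/m³ × 9.8 m/s² × 29818 m = 7.831×10^8 Pa = 783.1 MPa
Total = 13.71 + 1.364 + 23.77 + 783.1 = 821.99 MPa
Pore pressure P_p = λ·σ_v = 0.47 × 822.0 MPa = 386.3 MPa
Effective stress σ' = σ_v − P_p = 822.0 − 386.3 = 435.65 MPa

436 MPa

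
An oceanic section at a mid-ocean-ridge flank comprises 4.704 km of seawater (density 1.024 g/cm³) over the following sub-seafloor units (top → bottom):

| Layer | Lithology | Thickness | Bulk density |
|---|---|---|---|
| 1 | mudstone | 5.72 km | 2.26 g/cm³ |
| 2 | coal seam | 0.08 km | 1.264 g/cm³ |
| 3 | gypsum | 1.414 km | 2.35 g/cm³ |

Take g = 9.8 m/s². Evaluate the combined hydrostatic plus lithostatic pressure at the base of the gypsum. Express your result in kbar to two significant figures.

seawater: 1024 kg/m³ × 9.8 m/s² × 4704 m = 4.721×10^7 Pa = 0.4721 kbar
mudstone: 2260 kg/m³ × 9.8 m/s² × 5720 m = 1.267×10^8 Pa = 1.267 kbar
coal seam: 1264 kg/m³ × 9.8 m/s² × 80 m = 9.910×10^5 Pa = 9.910×10^-3 kbar
gypsum: 2350 kg/m³ × 9.8 m/s² × 1414 m = 3.256×10^7 Pa = 0.3256 kbar
Total = 0.4721 + 1.267 + 9.910×10^-3 + 0.3256 = 2.0745 kbar

2.1 kbar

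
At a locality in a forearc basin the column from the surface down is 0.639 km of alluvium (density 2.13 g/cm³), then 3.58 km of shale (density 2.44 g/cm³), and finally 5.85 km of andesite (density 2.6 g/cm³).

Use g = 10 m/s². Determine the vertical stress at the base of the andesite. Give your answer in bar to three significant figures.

2530 bar

alluvium: 2130 kg/m³ × 10 m/s² × 639 m = 1.361×10^7 Pa = 136.1 bar
shale: 2440 kg/m³ × 10 m/s² × 3580 m = 8.735×10^7 Pa = 873.5 bar
andesite: 2600 kg/m³ × 10 m/s² × 5850 m = 1.521×10^8 Pa = 1521 bar
Total = 136.1 + 873.5 + 1521 = 2530.6 bar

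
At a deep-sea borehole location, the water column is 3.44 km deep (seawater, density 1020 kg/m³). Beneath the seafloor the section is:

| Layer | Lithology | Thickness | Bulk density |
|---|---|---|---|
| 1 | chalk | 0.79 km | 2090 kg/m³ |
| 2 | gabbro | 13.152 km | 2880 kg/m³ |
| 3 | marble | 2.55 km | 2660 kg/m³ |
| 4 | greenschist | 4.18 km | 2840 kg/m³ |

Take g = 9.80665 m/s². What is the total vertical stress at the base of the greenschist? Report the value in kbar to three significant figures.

seawater: 1020 kg/m³ × 9.80665 m/s² × 3440 m = 3.441×10^7 Pa = 0.3441 kbar
chalk: 2090 kg/m³ × 9.80665 m/s² × 790 m = 1.619×10^7 Pa = 0.1619 kbar
gabbro: 2880 kg/m³ × 9.80665 m/s² × 13152 m = 3.715×10^8 Pa = 3.715 kbar
marble: 2660 kg/m³ × 9.80665 m/s² × 2550 m = 6.652×10^7 Pa = 0.6652 kbar
greenschist: 2840 kg/m³ × 9.80665 m/s² × 4180 m = 1.164×10^8 Pa = 1.164 kbar
Total = 0.3441 + 0.1619 + 3.715 + 0.6652 + 1.164 = 6.0499 kbar

6.05 kbar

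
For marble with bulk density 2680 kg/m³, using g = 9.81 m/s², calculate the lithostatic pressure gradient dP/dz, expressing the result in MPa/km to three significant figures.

dP/dz = ρg = 2680 kg/m³ × 9.81 m/s² = 26291 Pa/m
= 26291 Pa/m × (1 MPa/km / 1000.0 Pa/m) = 26.291 MPa/km

26.3 MPa/km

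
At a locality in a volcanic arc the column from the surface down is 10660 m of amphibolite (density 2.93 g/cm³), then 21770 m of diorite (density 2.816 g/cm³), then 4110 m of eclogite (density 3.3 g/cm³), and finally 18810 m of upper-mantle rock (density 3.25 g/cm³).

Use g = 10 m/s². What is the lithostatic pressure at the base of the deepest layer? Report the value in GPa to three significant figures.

1.67 GPa

amphibolite: 2930 kg/m³ × 10 m/s² × 10660 m = 3.123×10^8 Pa = 0.3123 GPa
diorite: 2816 kg/m³ × 10 m/s² × 21770 m = 6.130×10^8 Pa = 0.6130 GPa
eclogite: 3300 kg/m³ × 10 m/s² × 4110 m = 1.356×10^8 Pa = 0.1356 GPa
upper-mantle rock: 3250 kg/m³ × 10 m/s² × 18810 m = 6.113×10^8 Pa = 0.6113 GPa
Total = 0.3123 + 0.6130 + 0.1356 + 0.6113 = 1.6723 GPa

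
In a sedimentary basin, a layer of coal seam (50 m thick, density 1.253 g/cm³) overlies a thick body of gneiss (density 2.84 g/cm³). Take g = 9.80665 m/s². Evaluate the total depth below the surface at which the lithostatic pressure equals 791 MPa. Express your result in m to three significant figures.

Pressure at base of upper layers: 1253×9.80665×50 = 6.144×10^5 Pa = 0.6144 MPa
Remaining pressure to be supplied by gneiss: 7.910×10^8 − 6.144×10^5 = 7.904×10^8 Pa
Additional depth in gneiss = 7.904×10^8 Pa / (2840 kg/m³ × 9.80665 m/s²) = 28379 m
Total depth = 50 m + 28379 m = 28429 m

28400 m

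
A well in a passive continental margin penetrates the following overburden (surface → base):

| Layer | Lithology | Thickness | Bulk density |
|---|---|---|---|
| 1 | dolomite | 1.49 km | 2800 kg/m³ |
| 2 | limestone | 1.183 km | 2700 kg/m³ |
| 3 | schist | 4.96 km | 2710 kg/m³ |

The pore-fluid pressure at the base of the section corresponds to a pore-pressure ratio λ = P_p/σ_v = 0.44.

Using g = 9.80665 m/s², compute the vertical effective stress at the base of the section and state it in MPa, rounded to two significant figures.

110 MPa

Overburden (lithostatic) stress σ_v:
dolomite: 2800 kg/m³ × 9.80665 m/s² × 1490 m = 4.091×10^7 Pa = 40.91 MPa
limestone: 2700 kg/m³ × 9.80665 m/s² × 1183 m = 3.132×10^7 Pa = 31.32 MPa
schist: 2710 kg/m³ × 9.80665 m/s² × 4960 m = 1.318×10^8 Pa = 131.8 MPa
Total = 40.91 + 31.32 + 131.8 = 204.05 MPa
Pore pressure P_p = λ·σ_v = 0.44 × 204.1 MPa = 89.78 MPa
Effective stress σ' = σ_v − P_p = 204.1 − 89.78 = 114.27 MPa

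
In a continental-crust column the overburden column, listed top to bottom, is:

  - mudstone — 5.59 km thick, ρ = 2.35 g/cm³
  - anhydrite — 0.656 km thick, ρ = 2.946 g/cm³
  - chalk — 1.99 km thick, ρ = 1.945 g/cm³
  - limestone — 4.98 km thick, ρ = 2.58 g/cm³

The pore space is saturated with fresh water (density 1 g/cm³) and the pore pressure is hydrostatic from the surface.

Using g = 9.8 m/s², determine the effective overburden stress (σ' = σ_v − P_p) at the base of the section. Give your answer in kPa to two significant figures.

180000 kPa

Overburden (lithostatic) stress σ_v:
mudstone: 2350 kg/m³ × 9.8 m/s² × 5590 m = 1.287×10^8 Pa = 128.7 MPa
anhydrite: 2946 kg/m³ × 9.8 m/s² × 656 m = 1.894×10^7 Pa = 18.94 MPa
chalk: 1945 kg/m³ × 9.8 m/s² × 1990 m = 3.793×10^7 Pa = 37.93 MPa
limestone: 2580 kg/m³ × 9.8 m/s² × 4980 m = 1.259×10^8 Pa = 125.9 MPa
Total = 128.7 + 18.94 + 37.93 + 125.9 = 311.52 MPa
Pore pressure P_p = 1000 kg/m³ × 9.8 m/s² × 13216 m = 1.295×10^8 Pa = 129.5 MPa
Effective stress σ' = σ_v − P_p = 311.5 − 129.5 = 182.01 MPa = 1.8201×10^5 kPa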